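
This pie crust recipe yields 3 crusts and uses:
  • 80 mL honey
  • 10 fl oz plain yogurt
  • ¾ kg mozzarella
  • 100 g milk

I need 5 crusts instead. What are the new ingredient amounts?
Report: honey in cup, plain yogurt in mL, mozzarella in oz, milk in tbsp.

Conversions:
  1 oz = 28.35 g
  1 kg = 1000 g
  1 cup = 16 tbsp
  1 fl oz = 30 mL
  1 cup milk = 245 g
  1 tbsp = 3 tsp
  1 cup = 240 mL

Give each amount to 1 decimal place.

Scaling factor: 5/3.
honey: 80 mL × 5/3 ÷ 240 mL/cup ≈ 0.6 cup
plain yogurt: 10 fl oz × 5/3 × 30 mL/fl oz = 500.0 mL
mozzarella: 0.75 kg × 5/3 × 1000 g/kg ÷ 28.35 g/oz ≈ 44.1 oz
milk: 100 g × 5/3 ÷ 245 g/cup × 16 tbsp/cup ≈ 10.9 tbsp

honey: 0.6 cup; plain yogurt: 500.0 mL; mozzarella: 44.1 oz; milk: 10.9 tbsp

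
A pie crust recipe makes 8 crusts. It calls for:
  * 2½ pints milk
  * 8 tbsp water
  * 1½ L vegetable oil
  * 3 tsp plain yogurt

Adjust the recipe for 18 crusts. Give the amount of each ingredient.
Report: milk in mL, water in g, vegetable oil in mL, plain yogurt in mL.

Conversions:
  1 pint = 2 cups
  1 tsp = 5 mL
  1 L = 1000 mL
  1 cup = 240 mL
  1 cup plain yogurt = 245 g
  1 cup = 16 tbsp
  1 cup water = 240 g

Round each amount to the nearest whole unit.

Scaling factor: 18/8 = 9/4 = 2.25.
milk: 2.5 pint × 9/4 × 2 cup/pint × 240 mL/cup = 2700 mL
water: 8 tbsp × 9/4 ÷ 16 tbsp/cup × 240 g/cup = 270 g
vegetable oil: 1.5 L × 9/4 × 1000 mL/L = 3375 mL
plain yogurt: 3 tsp × 9/4 × 5 mL/tsp ≈ 34 mL

milk: 2700 mL; water: 270 g; vegetable oil: 3375 mL; plain yogurt: 34 mL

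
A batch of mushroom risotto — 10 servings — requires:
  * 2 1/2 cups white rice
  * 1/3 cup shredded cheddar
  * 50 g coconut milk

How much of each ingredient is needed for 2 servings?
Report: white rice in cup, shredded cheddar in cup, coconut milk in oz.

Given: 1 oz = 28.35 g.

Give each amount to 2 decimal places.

Scaling factor: 2/10 = 1/5 = 0.2.
white rice: 2.5 cup × 1/5 = 0.50 cup
shredded cheddar: 1/3 cup × 1/5 ≈ 0.07 cup
coconut milk: 50 g × 1/5 ÷ 28.35 g/oz ≈ 0.35 oz

white rice: 0.50 cup; shredded cheddar: 0.07 cup; coconut milk: 0.35 oz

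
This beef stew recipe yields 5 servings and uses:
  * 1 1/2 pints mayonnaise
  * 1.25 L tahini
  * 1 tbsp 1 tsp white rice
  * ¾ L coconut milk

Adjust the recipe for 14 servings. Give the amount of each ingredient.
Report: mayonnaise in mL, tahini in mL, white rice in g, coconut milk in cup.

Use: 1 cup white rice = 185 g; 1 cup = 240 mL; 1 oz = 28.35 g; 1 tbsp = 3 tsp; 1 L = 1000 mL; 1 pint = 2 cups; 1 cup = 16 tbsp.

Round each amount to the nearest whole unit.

mayonnaise: 2016 mL; tahini: 3500 mL; white rice: 43 g; coconut milk: 9 cup

Scaling factor: 14/5 = 2.8.
mayonnaise: 1.5 pint × 14/5 × 2 cup/pint × 240 mL/cup = 2016 mL
tahini: 1.25 L × 14/5 × 1000 mL/L = 3500 mL
white rice: (1 tbsp + 1 tsp = 4/3 tbsp) × 14/5 ÷ 16 tbsp/cup × 185 g/cup ≈ 43 g
coconut milk: 0.75 L × 14/5 × 1000 mL/L ÷ 240 mL/cup ≈ 9 cup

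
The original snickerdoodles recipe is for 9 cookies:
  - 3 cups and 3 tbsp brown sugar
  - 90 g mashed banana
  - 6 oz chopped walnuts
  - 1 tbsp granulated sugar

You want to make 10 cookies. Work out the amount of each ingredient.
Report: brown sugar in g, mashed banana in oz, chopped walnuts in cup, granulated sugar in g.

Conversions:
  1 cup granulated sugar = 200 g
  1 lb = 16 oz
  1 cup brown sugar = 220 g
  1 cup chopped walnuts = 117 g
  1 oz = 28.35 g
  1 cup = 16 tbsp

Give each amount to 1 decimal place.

Scaling factor: 10/9.
brown sugar: (3 cup + 3 tbsp = 3.1875 cup) × 10/9 × 220 g/cup ≈ 779.2 g
mashed banana: 90 g × 10/9 ÷ 28.35 g/oz ≈ 3.5 oz
chopped walnuts: 6 oz × 10/9 × 28.35 g/oz ÷ 117 g/cup ≈ 1.6 cup
granulated sugar: 1 tbsp × 10/9 ÷ 16 tbsp/cup × 200 g/cup ≈ 13.9 g

brown sugar: 779.2 g; mashed banana: 3.5 oz; chopped walnuts: 1.6 cup; granulated sugar: 13.9 g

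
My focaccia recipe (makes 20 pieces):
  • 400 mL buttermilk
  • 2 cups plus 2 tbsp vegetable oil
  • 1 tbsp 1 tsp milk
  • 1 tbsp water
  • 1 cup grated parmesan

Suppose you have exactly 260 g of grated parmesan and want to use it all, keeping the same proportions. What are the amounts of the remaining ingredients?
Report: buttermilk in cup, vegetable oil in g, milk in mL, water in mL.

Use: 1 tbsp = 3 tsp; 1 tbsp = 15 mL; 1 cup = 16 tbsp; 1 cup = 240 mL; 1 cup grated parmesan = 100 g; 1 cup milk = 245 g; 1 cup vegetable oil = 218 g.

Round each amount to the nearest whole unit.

The original recipe has 100 g of grated parmesan, so the scaling factor is 260 ÷ 100 = 13/5 = 2.6.
buttermilk: 400 mL × 13/5 ÷ 240 mL/cup ≈ 4 cup
vegetable oil: (2 cup + 2 tbsp = 2.125 cup) × 13/5 × 218 g/cup ≈ 1204 g
milk: (1 tbsp + 1 tsp = 4/3 tbsp) × 13/5 × 15 mL/tbsp = 52 mL
water: 1 tbsp × 13/5 × 15 mL/tbsp = 39 mL

buttermilk: 4 cup; vegetable oil: 1204 g; milk: 52 mL; water: 39 mL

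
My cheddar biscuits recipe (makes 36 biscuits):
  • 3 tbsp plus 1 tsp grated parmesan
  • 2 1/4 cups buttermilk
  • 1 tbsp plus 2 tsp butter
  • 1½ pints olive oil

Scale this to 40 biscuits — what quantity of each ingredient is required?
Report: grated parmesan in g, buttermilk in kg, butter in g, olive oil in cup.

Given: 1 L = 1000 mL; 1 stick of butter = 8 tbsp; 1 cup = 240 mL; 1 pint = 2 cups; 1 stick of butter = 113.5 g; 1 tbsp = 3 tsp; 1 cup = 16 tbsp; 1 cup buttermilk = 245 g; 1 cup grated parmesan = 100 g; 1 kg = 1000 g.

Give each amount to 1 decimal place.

Scaling factor: 40/36 = 10/9.
grated parmesan: (3 tbsp + 1 tsp = 10/3 tbsp) × 10/9 ÷ 16 tbsp/cup × 100 g/cup ≈ 23.1 g
buttermilk: 2.25 cup × 10/9 × 245 g/cup ÷ 1000 g/kg ≈ 0.6 kg
butter: (1 tbsp + 2 tsp = 5/3 tbsp) × 10/9 ÷ 8 tbsp/stick × 113.5 g/stick ≈ 26.3 g
olive oil: 1.5 pint × 10/9 × 2 cup/pint ≈ 3.3 cup

grated parmesan: 23.1 g; buttermilk: 0.6 kg; butter: 26.3 g; olive oil: 3.3 cup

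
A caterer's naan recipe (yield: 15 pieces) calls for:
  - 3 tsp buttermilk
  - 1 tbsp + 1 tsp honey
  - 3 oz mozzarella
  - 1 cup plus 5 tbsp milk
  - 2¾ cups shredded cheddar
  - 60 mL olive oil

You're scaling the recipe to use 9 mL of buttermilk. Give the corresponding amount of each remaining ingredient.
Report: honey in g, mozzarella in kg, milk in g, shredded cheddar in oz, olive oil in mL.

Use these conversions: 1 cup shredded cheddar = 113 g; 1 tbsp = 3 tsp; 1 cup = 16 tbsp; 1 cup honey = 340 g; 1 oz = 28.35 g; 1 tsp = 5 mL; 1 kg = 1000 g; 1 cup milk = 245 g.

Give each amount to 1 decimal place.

honey: 17.0 g; mozzarella: 0.1 kg; milk: 192.9 g; shredded cheddar: 6.6 oz; olive oil: 36.0 mL

The original recipe has 15 mL of buttermilk, so the scaling factor is 9 ÷ 15 = 3/5 = 0.6.
honey: (1 tbsp + 1 tsp = 4/3 tbsp) × 3/5 ÷ 16 tbsp/cup × 340 g/cup = 17.0 g
mozzarella: 3 oz × 3/5 × 28.35 g/oz ÷ 1000 g/kg ≈ 0.1 kg
milk: (1 cup + 5 tbsp = 1.3125 cup) × 3/5 × 245 g/cup ≈ 192.9 g
shredded cheddar: 2.75 cup × 3/5 × 113 g/cup ÷ 28.35 g/oz ≈ 6.6 oz
olive oil: 60 mL × 3/5 = 36.0 mL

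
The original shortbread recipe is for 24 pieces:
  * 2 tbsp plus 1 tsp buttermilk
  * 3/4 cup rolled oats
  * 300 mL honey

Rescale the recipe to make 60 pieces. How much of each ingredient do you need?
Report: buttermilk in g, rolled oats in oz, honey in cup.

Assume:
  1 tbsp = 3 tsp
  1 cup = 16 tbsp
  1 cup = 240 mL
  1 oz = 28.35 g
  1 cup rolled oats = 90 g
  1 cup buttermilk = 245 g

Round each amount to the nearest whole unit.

Scaling factor: 60/24 = 5/2 = 2.5.
buttermilk: (2 tbsp + 1 tsp = 7/3 tbsp) × 5/2 ÷ 16 tbsp/cup × 245 g/cup ≈ 89 g
rolled oats: 0.75 cup × 5/2 × 90 g/cup ÷ 28.35 g/oz ≈ 6 oz
honey: 300 mL × 5/2 ÷ 240 mL/cup ≈ 3 cup

buttermilk: 89 g; rolled oats: 6 oz; honey: 3 cup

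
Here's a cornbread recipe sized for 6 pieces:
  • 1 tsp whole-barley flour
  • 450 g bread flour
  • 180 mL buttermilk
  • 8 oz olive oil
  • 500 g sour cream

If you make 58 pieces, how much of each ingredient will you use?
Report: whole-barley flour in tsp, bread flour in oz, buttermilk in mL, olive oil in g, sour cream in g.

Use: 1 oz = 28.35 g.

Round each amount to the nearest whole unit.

Scaling factor: 58/6 = 29/3.
whole-barley flour: 1 tsp × 29/3 ≈ 10 tsp
bread flour: 450 g × 29/3 ÷ 28.35 g/oz ≈ 153 oz
buttermilk: 180 mL × 29/3 = 1740 mL
olive oil: 8 oz × 29/3 × 28.35 g/oz ≈ 2192 g
sour cream: 500 g × 29/3 ≈ 4833 g

whole-barley flour: 10 tsp; bread flour: 153 oz; buttermilk: 1740 mL; olive oil: 2192 g; sour cream: 4833 g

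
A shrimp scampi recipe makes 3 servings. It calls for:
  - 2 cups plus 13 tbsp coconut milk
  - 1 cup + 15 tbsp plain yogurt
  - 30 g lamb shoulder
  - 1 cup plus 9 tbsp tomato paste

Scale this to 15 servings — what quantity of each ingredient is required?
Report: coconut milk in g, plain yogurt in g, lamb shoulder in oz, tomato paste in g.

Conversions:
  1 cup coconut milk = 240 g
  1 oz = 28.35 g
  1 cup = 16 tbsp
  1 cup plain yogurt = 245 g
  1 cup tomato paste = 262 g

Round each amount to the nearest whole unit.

coconut milk: 3375 g; plain yogurt: 2373 g; lamb shoulder: 5 oz; tomato paste: 2047 g

Scaling factor: 15/3 = 5.
coconut milk: (2 cup + 13 tbsp = 2.8125 cup) × 5 × 240 g/cup = 3375 g
plain yogurt: (1 cup + 15 tbsp = 1.9375 cup) × 5 × 245 g/cup ≈ 2373 g
lamb shoulder: 30 g × 5 ÷ 28.35 g/oz ≈ 5 oz
tomato paste: (1 cup + 9 tbsp = 1.5625 cup) × 5 × 262 g/cup ≈ 2047 g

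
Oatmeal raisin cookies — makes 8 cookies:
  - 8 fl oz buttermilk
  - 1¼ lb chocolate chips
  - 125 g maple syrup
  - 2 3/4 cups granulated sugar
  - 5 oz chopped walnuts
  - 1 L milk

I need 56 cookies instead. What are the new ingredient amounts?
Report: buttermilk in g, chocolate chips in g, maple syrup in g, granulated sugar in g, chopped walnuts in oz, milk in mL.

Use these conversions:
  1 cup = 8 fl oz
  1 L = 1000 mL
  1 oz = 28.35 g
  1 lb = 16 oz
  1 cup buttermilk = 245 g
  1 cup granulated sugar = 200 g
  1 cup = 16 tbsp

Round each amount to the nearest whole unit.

buttermilk: 1715 g; chocolate chips: 3969 g; maple syrup: 875 g; granulated sugar: 3850 g; chopped walnuts: 35 oz; milk: 7000 mL

Scaling factor: 56/8 = 7.
buttermilk: 8 fl oz × 7 ÷ 8 fl oz/cup × 245 g/cup = 1715 g
chocolate chips: 1.25 lb × 7 × 16 oz/lb × 28.35 g/oz = 3969 g
maple syrup: 125 g × 7 = 875 g
granulated sugar: 2.75 cup × 7 × 200 g/cup = 3850 g
chopped walnuts: 5 oz × 7 = 35 oz
milk: 1 L × 7 × 1000 mL/L = 7000 mL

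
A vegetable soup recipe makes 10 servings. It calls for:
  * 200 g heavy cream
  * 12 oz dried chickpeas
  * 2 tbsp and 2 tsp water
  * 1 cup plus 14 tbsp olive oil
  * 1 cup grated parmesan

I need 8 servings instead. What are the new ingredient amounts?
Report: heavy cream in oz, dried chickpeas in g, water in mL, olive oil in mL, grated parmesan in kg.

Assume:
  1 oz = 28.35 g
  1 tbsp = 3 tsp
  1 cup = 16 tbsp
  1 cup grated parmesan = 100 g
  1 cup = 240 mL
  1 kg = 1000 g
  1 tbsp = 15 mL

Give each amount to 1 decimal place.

Scaling factor: 8/10 = 4/5 = 0.8.
heavy cream: 200 g × 4/5 ÷ 28.35 g/oz ≈ 5.6 oz
dried chickpeas: 12 oz × 4/5 × 28.35 g/oz ≈ 272.2 g
water: (2 tbsp + 2 tsp = 8/3 tbsp) × 4/5 × 15 mL/tbsp = 32.0 mL
olive oil: (1 cup + 14 tbsp = 1.875 cup) × 4/5 × 240 mL/cup = 360.0 mL
grated parmesan: 1 cup × 4/5 × 100 g/cup ÷ 1000 g/kg ≈ 0.1 kg

heavy cream: 5.6 oz; dried chickpeas: 272.2 g; water: 32.0 mL; olive oil: 360.0 mL; grated parmesan: 0.1 kg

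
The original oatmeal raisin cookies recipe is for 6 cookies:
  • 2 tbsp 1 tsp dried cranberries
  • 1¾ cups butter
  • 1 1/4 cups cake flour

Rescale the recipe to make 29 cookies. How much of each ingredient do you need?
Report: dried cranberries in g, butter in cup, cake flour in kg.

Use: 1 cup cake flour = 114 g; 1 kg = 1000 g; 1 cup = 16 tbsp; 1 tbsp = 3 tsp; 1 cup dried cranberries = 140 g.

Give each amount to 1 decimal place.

Scaling factor: 29/6.
dried cranberries: (2 tbsp + 1 tsp = 7/3 tbsp) × 29/6 ÷ 16 tbsp/cup × 140 g/cup ≈ 98.7 g
butter: 1.75 cup × 29/6 ≈ 8.5 cup
cake flour: 1.25 cup × 29/6 × 114 g/cup ÷ 1000 g/kg ≈ 0.7 kg

dried cranberries: 98.7 g; butter: 8.5 cup; cake flour: 0.7 kg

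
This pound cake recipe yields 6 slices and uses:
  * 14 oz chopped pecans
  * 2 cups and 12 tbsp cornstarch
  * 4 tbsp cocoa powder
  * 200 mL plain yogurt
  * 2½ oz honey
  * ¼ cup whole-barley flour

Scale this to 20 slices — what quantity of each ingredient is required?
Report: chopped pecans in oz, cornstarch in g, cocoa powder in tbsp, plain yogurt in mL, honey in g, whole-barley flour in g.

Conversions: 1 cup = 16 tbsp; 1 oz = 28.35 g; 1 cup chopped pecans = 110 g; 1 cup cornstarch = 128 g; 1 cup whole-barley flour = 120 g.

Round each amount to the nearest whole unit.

chopped pecans: 47 oz; cornstarch: 1173 g; cocoa powder: 13 tbsp; plain yogurt: 667 mL; honey: 236 g; whole-barley flour: 100 g

Scaling factor: 20/6 = 10/3.
chopped pecans: 14 oz × 10/3 ≈ 47 oz
cornstarch: (2 cup + 12 tbsp = 2.75 cup) × 10/3 × 128 g/cup ≈ 1173 g
cocoa powder: 4 tbsp × 10/3 ≈ 13 tbsp
plain yogurt: 200 mL × 10/3 ≈ 667 mL
honey: 2.5 oz × 10/3 × 28.35 g/oz ≈ 236 g
whole-barley flour: 0.25 cup × 10/3 × 120 g/cup = 100 g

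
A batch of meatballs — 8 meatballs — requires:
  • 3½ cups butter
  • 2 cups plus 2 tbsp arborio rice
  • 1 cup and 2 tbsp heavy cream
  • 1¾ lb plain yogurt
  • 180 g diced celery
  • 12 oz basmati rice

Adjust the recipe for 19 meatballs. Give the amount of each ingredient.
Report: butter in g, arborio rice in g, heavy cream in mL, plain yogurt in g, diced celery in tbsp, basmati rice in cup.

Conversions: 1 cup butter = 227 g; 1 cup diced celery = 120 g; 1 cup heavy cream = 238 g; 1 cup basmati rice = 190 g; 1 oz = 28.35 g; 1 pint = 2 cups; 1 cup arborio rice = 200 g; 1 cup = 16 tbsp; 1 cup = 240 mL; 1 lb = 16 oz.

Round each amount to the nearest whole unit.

butter: 1887 g; arborio rice: 1009 g; heavy cream: 641 mL; plain yogurt: 1885 g; diced celery: 57 tbsp; basmati rice: 4 cup

Scaling factor: 19/8 = 2.375.
butter: 3.5 cup × 19/8 × 227 g/cup ≈ 1887 g
arborio rice: (2 cup + 2 tbsp = 2.125 cup) × 19/8 × 200 g/cup ≈ 1009 g
heavy cream: (1 cup + 2 tbsp = 1.125 cup) × 19/8 × 240 mL/cup ≈ 641 mL
plain yogurt: 1.75 lb × 19/8 × 16 oz/lb × 28.35 g/oz ≈ 1885 g
diced celery: 180 g × 19/8 ÷ 120 g/cup × 16 tbsp/cup = 57 tbsp
basmati rice: 12 oz × 19/8 × 28.35 g/oz ÷ 190 g/cup ≈ 4 cup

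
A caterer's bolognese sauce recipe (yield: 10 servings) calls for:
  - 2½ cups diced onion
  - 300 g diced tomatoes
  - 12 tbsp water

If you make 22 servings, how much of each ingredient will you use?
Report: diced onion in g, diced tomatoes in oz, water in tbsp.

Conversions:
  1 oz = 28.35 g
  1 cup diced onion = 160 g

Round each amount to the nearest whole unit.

Scaling factor: 22/10 = 11/5 = 2.2.
diced onion: 2.5 cup × 11/5 × 160 g/cup = 880 g
diced tomatoes: 300 g × 11/5 ÷ 28.35 g/oz ≈ 23 oz
water: 12 tbsp × 11/5 ≈ 26 tbsp

diced onion: 880 g; diced tomatoes: 23 oz; water: 26 tbsp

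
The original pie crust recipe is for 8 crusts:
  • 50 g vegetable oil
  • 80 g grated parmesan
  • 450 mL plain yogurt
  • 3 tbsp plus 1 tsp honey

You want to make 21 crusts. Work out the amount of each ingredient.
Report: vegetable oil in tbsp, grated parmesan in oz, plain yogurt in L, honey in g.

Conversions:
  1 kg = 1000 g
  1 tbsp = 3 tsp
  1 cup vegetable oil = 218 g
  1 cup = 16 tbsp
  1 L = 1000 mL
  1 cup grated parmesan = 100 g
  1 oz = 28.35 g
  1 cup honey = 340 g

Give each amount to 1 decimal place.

vegetable oil: 9.6 tbsp; grated parmesan: 7.4 oz; plain yogurt: 1.2 L; honey: 185.9 g

Scaling factor: 21/8 = 2.625.
vegetable oil: 50 g × 21/8 ÷ 218 g/cup × 16 tbsp/cup ≈ 9.6 tbsp
grated parmesan: 80 g × 21/8 ÷ 28.35 g/oz ≈ 7.4 oz
plain yogurt: 450 mL × 21/8 ÷ 1000 mL/L ≈ 1.2 L
honey: (3 tbsp + 1 tsp = 10/3 tbsp) × 21/8 ÷ 16 tbsp/cup × 340 g/cup ≈ 185.9 g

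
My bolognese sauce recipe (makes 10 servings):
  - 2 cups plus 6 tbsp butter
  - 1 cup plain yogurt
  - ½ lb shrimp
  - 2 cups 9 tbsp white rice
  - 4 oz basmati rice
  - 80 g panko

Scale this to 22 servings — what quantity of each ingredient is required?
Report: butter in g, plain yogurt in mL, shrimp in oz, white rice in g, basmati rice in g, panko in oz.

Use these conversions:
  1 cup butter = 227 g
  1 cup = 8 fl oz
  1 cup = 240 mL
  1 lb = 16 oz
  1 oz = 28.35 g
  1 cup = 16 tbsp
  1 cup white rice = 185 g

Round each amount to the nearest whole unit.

butter: 1186 g; plain yogurt: 528 mL; shrimp: 18 oz; white rice: 1043 g; basmati rice: 249 g; panko: 6 oz

Scaling factor: 22/10 = 11/5 = 2.2.
butter: (2 cup + 6 tbsp = 2.375 cup) × 11/5 × 227 g/cup ≈ 1186 g
plain yogurt: 1 cup × 11/5 × 240 mL/cup = 528 mL
shrimp: 0.5 lb × 11/5 × 16 oz/lb ≈ 18 oz
white rice: (2 cup + 9 tbsp = 2.5625 cup) × 11/5 × 185 g/cup ≈ 1043 g
basmati rice: 4 oz × 11/5 × 28.35 g/oz ≈ 249 g
panko: 80 g × 11/5 ÷ 28.35 g/oz ≈ 6 oz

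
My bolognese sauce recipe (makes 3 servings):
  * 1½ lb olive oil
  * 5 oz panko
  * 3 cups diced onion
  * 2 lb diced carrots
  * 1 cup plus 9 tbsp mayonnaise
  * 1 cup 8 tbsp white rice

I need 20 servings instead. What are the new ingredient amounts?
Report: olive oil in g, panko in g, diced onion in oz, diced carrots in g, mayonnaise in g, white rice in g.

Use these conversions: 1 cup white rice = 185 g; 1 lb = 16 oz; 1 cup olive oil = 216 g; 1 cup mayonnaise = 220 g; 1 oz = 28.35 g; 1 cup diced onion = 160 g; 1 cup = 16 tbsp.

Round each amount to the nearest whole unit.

olive oil: 4536 g; panko: 945 g; diced onion: 113 oz; diced carrots: 6048 g; mayonnaise: 2292 g; white rice: 1850 g

Scaling factor: 20/3.
olive oil: 1.5 lb × 20/3 × 16 oz/lb × 28.35 g/oz = 4536 g
panko: 5 oz × 20/3 × 28.35 g/oz = 945 g
diced onion: 3 cup × 20/3 × 160 g/cup ÷ 28.35 g/oz ≈ 113 oz
diced carrots: 2 lb × 20/3 × 16 oz/lb × 28.35 g/oz = 6048 g
mayonnaise: (1 cup + 9 tbsp = 1.5625 cup) × 20/3 × 220 g/cup ≈ 2292 g
white rice: (1 cup + 8 tbsp = 1.5 cup) × 20/3 × 185 g/cup = 1850 g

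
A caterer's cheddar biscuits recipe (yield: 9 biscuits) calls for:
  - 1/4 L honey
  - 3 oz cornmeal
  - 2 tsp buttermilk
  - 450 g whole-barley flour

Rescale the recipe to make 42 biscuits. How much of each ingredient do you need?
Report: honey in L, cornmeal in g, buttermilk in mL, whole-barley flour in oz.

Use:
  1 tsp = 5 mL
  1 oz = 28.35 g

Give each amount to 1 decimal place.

Scaling factor: 42/9 = 14/3.
honey: 0.25 L × 14/3 ≈ 1.2 L
cornmeal: 3 oz × 14/3 × 28.35 g/oz = 396.9 g
buttermilk: 2 tsp × 14/3 × 5 mL/tsp ≈ 46.7 mL
whole-barley flour: 450 g × 14/3 ÷ 28.35 g/oz ≈ 74.1 oz

honey: 1.2 L; cornmeal: 396.9 g; buttermilk: 46.7 mL; whole-barley flour: 74.1 oz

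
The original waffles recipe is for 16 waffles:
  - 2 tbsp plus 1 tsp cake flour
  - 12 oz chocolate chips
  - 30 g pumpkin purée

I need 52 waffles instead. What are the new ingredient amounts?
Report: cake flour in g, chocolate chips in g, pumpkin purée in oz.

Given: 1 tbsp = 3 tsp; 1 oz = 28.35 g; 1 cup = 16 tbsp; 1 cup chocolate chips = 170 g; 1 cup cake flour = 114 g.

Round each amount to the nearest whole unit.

Scaling factor: 52/16 = 13/4 = 3.25.
cake flour: (2 tbsp + 1 tsp = 7/3 tbsp) × 13/4 ÷ 16 tbsp/cup × 114 g/cup ≈ 54 g
chocolate chips: 12 oz × 13/4 × 28.35 g/oz ≈ 1106 g
pumpkin purée: 30 g × 13/4 ÷ 28.35 g/oz ≈ 3 oz

cake flour: 54 g; chocolate chips: 1106 g; pumpkin purée: 3 oz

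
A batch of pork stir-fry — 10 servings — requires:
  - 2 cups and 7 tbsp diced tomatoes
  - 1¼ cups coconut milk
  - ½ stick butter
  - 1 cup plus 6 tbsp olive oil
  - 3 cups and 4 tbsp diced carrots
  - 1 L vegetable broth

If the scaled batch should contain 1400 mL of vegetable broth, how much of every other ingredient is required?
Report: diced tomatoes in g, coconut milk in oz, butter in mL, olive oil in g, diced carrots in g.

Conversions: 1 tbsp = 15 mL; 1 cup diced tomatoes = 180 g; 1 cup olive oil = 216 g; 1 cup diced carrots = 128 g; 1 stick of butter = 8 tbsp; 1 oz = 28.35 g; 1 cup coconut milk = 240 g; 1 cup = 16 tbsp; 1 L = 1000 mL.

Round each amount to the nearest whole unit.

diced tomatoes: 614 g; coconut milk: 15 oz; butter: 84 mL; olive oil: 416 g; diced carrots: 582 g

The original recipe has 1000 mL of vegetable broth, so the scaling factor is 1400 ÷ 1000 = 7/5 = 1.4.
diced tomatoes: (2 cup + 7 tbsp = 2.4375 cup) × 7/5 × 180 g/cup ≈ 614 g
coconut milk: 1.25 cup × 7/5 × 240 g/cup ÷ 28.35 g/oz ≈ 15 oz
butter: 0.5 stick × 7/5 × 8 tbsp/stick × 15 mL/tbsp = 84 mL
olive oil: (1 cup + 6 tbsp = 1.375 cup) × 7/5 × 216 g/cup ≈ 416 g
diced carrots: (3 cup + 4 tbsp = 3.25 cup) × 7/5 × 128 g/cup ≈ 582 g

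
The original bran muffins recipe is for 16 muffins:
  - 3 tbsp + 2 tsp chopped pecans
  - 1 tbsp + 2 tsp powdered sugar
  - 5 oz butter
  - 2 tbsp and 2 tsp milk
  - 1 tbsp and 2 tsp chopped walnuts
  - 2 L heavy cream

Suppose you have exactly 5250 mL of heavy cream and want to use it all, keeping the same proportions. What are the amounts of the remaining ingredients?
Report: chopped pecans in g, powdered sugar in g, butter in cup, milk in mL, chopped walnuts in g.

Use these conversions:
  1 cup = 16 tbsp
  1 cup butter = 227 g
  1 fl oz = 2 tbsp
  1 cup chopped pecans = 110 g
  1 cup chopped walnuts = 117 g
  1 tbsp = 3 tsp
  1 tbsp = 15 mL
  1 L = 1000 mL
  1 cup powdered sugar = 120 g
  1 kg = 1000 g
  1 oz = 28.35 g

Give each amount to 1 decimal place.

The original recipe has 2000 mL of heavy cream, so the scaling factor is 5250 ÷ 2000 = 21/8 = 2.625.
chopped pecans: (3 tbsp + 2 tsp = 11/3 tbsp) × 21/8 ÷ 16 tbsp/cup × 110 g/cup ≈ 66.2 g
powdered sugar: (1 tbsp + 2 tsp = 5/3 tbsp) × 21/8 ÷ 16 tbsp/cup × 120 g/cup ≈ 32.8 g
butter: 5 oz × 21/8 × 28.35 g/oz ÷ 227 g/cup ≈ 1.6 cup
milk: (2 tbsp + 2 tsp = 8/3 tbsp) × 21/8 × 15 mL/tbsp = 105.0 mL
chopped walnuts: (1 tbsp + 2 tsp = 5/3 tbsp) × 21/8 ÷ 16 tbsp/cup × 117 g/cup ≈ 32.0 g

chopped pecans: 66.2 g; powdered sugar: 32.8 g; butter: 1.6 cup; milk: 105.0 mL; chopped walnuts: 32.0 g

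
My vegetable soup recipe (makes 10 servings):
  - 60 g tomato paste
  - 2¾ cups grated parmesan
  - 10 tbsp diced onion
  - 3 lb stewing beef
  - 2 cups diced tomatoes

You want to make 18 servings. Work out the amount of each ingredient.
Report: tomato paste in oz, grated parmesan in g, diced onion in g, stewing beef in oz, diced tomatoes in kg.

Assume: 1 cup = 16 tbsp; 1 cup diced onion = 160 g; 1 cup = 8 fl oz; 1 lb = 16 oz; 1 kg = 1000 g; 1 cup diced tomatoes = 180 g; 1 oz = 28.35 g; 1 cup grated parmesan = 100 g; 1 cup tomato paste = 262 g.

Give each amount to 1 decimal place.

Scaling factor: 18/10 = 9/5 = 1.8.
tomato paste: 60 g × 9/5 ÷ 28.35 g/oz ≈ 3.8 oz
grated parmesan: 2.75 cup × 9/5 × 100 g/cup = 495.0 g
diced onion: 10 tbsp × 9/5 ÷ 16 tbsp/cup × 160 g/cup = 180.0 g
stewing beef: 3 lb × 9/5 × 16 oz/lb = 86.4 oz
diced tomatoes: 2 cup × 9/5 × 180 g/cup ÷ 1000 g/kg ≈ 0.6 kg

tomato paste: 3.8 oz; grated parmesan: 495.0 g; diced onion: 180.0 g; stewing beef: 86.4 oz; diced tomatoes: 0.6 kg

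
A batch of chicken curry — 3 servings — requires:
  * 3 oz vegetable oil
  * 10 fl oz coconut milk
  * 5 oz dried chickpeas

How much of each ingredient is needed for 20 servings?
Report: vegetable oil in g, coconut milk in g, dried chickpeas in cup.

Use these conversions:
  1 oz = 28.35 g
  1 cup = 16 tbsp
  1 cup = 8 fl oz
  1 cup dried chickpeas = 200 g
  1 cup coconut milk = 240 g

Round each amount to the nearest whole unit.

vegetable oil: 567 g; coconut milk: 2000 g; dried chickpeas: 5 cup

Scaling factor: 20/3.
vegetable oil: 3 oz × 20/3 × 28.35 g/oz = 567 g
coconut milk: 10 fl oz × 20/3 ÷ 8 fl oz/cup × 240 g/cup = 2000 g
dried chickpeas: 5 oz × 20/3 × 28.35 g/oz ÷ 200 g/cup ≈ 5 cup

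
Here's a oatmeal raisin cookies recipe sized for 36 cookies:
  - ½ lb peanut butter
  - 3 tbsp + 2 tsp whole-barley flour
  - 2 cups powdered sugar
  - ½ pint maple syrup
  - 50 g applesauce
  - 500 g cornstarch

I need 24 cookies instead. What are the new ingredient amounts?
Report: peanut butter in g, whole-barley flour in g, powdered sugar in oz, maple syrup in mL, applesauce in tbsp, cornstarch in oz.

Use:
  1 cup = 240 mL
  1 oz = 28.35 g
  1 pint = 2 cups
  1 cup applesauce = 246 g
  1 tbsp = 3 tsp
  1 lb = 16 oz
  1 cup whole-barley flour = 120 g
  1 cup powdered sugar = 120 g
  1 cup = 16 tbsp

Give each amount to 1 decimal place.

Scaling factor: 24/36 = 2/3.
peanut butter: 0.5 lb × 2/3 × 16 oz/lb × 28.35 g/oz = 151.2 g
whole-barley flour: (3 tbsp + 2 tsp = 11/3 tbsp) × 2/3 ÷ 16 tbsp/cup × 120 g/cup ≈ 18.3 g
powdered sugar: 2 cup × 2/3 × 120 g/cup ÷ 28.35 g/oz ≈ 5.6 oz
maple syrup: 0.5 pint × 2/3 × 2 cup/pint × 240 mL/cup = 160.0 mL
applesauce: 50 g × 2/3 ÷ 246 g/cup × 16 tbsp/cup ≈ 2.2 tbsp
cornstarch: 500 g × 2/3 ÷ 28.35 g/oz ≈ 11.8 oz

peanut butter: 151.2 g; whole-barley flour: 18.3 g; powdered sugar: 5.6 oz; maple syrup: 160.0 mL; applesauce: 2.2 tbsp; cornstarch: 11.8 oz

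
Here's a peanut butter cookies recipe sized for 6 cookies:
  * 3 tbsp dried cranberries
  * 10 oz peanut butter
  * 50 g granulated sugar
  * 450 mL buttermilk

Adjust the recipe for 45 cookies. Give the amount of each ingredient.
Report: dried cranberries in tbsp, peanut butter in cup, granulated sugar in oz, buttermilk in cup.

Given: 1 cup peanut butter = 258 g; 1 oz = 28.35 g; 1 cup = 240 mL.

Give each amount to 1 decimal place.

dried cranberries: 22.5 tbsp; peanut butter: 8.2 cup; granulated sugar: 13.2 oz; buttermilk: 14.1 cup

Scaling factor: 45/6 = 15/2 = 7.5.
dried cranberries: 3 tbsp × 15/2 = 22.5 tbsp
peanut butter: 10 oz × 15/2 × 28.35 g/oz ÷ 258 g/cup ≈ 8.2 cup
granulated sugar: 50 g × 15/2 ÷ 28.35 g/oz ≈ 13.2 oz
buttermilk: 450 mL × 15/2 ÷ 240 mL/cup ≈ 14.1 cup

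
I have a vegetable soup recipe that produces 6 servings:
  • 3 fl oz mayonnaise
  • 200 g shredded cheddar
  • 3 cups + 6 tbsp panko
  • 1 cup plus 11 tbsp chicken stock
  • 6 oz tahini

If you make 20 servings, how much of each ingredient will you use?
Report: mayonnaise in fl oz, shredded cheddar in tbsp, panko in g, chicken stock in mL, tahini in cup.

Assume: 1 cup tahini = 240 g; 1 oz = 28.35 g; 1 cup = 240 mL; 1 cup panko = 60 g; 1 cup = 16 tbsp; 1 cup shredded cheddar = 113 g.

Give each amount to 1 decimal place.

mayonnaise: 10.0 fl oz; shredded cheddar: 94.4 tbsp; panko: 675.0 g; chicken stock: 1350.0 mL; tahini: 2.4 cup

Scaling factor: 20/6 = 10/3.
mayonnaise: 3 fl oz × 10/3 = 10.0 fl oz
shredded cheddar: 200 g × 10/3 ÷ 113 g/cup × 16 tbsp/cup ≈ 94.4 tbsp
panko: (3 cup + 6 tbsp = 3.375 cup) × 10/3 × 60 g/cup = 675.0 g
chicken stock: (1 cup + 11 tbsp = 1.6875 cup) × 10/3 × 240 mL/cup = 1350.0 mL
tahini: 6 oz × 10/3 × 28.35 g/oz ÷ 240 g/cup ≈ 2.4 cup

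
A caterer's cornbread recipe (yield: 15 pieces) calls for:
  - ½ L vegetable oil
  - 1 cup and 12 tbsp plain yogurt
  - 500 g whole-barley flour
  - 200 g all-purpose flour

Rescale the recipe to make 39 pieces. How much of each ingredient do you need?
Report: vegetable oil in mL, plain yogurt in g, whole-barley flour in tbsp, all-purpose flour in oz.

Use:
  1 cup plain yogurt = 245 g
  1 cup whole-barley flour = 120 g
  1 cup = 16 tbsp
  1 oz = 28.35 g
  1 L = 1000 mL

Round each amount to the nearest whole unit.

Scaling factor: 39/15 = 13/5 = 2.6.
vegetable oil: 0.5 L × 13/5 × 1000 mL/L = 1300 mL
plain yogurt: (1 cup + 12 tbsp = 1.75 cup) × 13/5 × 245 g/cup ≈ 1115 g
whole-barley flour: 500 g × 13/5 ÷ 120 g/cup × 16 tbsp/cup ≈ 173 tbsp
all-purpose flour: 200 g × 13/5 ÷ 28.35 g/oz ≈ 18 oz

vegetable oil: 1300 mL; plain yogurt: 1115 g; whole-barley flour: 173 tbsp; all-purpose flour: 18 oz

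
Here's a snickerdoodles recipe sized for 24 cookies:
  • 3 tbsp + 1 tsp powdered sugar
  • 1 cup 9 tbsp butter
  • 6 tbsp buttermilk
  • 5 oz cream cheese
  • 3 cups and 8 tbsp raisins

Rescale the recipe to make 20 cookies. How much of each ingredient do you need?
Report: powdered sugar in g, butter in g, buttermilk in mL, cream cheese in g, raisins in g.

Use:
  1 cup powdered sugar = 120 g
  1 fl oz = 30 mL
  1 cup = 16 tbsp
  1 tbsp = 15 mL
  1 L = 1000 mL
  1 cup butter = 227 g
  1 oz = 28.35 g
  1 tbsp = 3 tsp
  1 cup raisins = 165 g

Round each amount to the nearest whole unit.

powdered sugar: 21 g; butter: 296 g; buttermilk: 75 mL; cream cheese: 118 g; raisins: 481 g

Scaling factor: 20/24 = 5/6.
powdered sugar: (3 tbsp + 1 tsp = 10/3 tbsp) × 5/6 ÷ 16 tbsp/cup × 120 g/cup ≈ 21 g
butter: (1 cup + 9 tbsp = 1.5625 cup) × 5/6 × 227 g/cup ≈ 296 g
buttermilk: 6 tbsp × 5/6 × 15 mL/tbsp = 75 mL
cream cheese: 5 oz × 5/6 × 28.35 g/oz ≈ 118 g
raisins: (3 cup + 8 tbsp = 3.5 cup) × 5/6 × 165 g/cup ≈ 481 g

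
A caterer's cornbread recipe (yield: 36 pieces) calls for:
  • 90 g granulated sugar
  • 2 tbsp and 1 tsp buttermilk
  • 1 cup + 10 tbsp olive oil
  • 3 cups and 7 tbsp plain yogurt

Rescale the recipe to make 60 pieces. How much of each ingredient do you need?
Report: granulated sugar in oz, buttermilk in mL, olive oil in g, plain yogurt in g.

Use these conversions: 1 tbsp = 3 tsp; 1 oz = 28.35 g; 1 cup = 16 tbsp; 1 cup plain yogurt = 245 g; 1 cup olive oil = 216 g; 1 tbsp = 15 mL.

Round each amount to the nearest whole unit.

granulated sugar: 5 oz; buttermilk: 58 mL; olive oil: 585 g; plain yogurt: 1404 g

Scaling factor: 60/36 = 5/3.
granulated sugar: 90 g × 5/3 ÷ 28.35 g/oz ≈ 5 oz
buttermilk: (2 tbsp + 1 tsp = 7/3 tbsp) × 5/3 × 15 mL/tbsp ≈ 58 mL
olive oil: (1 cup + 10 tbsp = 1.625 cup) × 5/3 × 216 g/cup = 585 g
plain yogurt: (3 cup + 7 tbsp = 3.4375 cup) × 5/3 × 245 g/cup ≈ 1404 g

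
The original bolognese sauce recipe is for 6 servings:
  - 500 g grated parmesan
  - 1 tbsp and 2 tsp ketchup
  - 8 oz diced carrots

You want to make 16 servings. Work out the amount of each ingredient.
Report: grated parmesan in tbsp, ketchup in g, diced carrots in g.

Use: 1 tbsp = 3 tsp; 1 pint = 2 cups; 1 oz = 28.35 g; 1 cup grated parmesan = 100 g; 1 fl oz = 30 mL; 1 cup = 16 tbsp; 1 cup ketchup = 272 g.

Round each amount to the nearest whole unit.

Scaling factor: 16/6 = 8/3.
grated parmesan: 500 g × 8/3 ÷ 100 g/cup × 16 tbsp/cup ≈ 213 tbsp
ketchup: (1 tbsp + 2 tsp = 5/3 tbsp) × 8/3 ÷ 16 tbsp/cup × 272 g/cup ≈ 76 g
diced carrots: 8 oz × 8/3 × 28.35 g/oz ≈ 605 g

grated parmesan: 213 tbsp; ketchup: 76 g; diced carrots: 605 g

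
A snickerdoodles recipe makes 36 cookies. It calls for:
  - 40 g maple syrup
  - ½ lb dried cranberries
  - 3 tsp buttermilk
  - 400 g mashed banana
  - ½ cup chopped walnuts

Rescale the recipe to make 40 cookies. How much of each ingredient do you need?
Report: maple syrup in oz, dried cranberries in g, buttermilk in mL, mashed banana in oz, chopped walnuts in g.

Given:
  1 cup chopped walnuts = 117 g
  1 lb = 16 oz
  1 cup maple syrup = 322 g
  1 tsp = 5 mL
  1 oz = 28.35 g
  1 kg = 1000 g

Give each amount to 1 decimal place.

maple syrup: 1.6 oz; dried cranberries: 252.0 g; buttermilk: 16.7 mL; mashed banana: 15.7 oz; chopped walnuts: 65.0 g

Scaling factor: 40/36 = 10/9.
maple syrup: 40 g × 10/9 ÷ 28.35 g/oz ≈ 1.6 oz
dried cranberries: 0.5 lb × 10/9 × 16 oz/lb × 28.35 g/oz = 252.0 g
buttermilk: 3 tsp × 10/9 × 5 mL/tsp ≈ 16.7 mL
mashed banana: 400 g × 10/9 ÷ 28.35 g/oz ≈ 15.7 oz
chopped walnuts: 0.5 cup × 10/9 × 117 g/cup = 65.0 g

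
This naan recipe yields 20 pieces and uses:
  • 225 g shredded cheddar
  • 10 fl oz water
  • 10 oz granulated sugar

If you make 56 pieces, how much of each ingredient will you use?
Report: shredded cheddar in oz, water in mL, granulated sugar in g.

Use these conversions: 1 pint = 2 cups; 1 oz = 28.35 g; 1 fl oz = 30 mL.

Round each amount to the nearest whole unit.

Scaling factor: 56/20 = 14/5 = 2.8.
shredded cheddar: 225 g × 14/5 ÷ 28.35 g/oz ≈ 22 oz
water: 10 fl oz × 14/5 × 30 mL/fl oz = 840 mL
granulated sugar: 10 oz × 14/5 × 28.35 g/oz ≈ 794 g

shredded cheddar: 22 oz; water: 840 mL; granulated sugar: 794 g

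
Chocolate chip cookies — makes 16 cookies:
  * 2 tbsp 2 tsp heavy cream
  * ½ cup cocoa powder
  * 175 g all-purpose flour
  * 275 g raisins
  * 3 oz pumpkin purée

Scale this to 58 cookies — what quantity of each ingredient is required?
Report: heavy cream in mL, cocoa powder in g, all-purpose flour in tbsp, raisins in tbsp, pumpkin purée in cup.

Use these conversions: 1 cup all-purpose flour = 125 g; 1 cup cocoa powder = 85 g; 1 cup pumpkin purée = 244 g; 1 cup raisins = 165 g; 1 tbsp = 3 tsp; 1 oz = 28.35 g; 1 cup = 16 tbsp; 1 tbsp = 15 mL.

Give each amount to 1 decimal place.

heavy cream: 145.0 mL; cocoa powder: 154.1 g; all-purpose flour: 81.2 tbsp; raisins: 96.7 tbsp; pumpkin purée: 1.3 cup

Scaling factor: 58/16 = 29/8 = 3.625.
heavy cream: (2 tbsp + 2 tsp = 8/3 tbsp) × 29/8 × 15 mL/tbsp = 145.0 mL
cocoa powder: 0.5 cup × 29/8 × 85 g/cup ≈ 154.1 g
all-purpose flour: 175 g × 29/8 ÷ 125 g/cup × 16 tbsp/cup = 81.2 tbsp
raisins: 275 g × 29/8 ÷ 165 g/cup × 16 tbsp/cup ≈ 96.7 tbsp
pumpkin purée: 3 oz × 29/8 × 28.35 g/oz ÷ 244 g/cup ≈ 1.3 cup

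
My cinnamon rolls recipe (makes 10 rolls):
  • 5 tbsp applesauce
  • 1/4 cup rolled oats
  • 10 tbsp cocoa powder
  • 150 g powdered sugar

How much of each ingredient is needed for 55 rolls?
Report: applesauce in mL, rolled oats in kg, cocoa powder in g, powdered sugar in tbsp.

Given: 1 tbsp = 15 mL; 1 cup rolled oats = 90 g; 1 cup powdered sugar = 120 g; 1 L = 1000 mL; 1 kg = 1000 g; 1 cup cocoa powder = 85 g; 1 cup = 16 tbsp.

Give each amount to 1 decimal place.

applesauce: 412.5 mL; rolled oats: 0.1 kg; cocoa powder: 292.2 g; powdered sugar: 110.0 tbsp

Scaling factor: 55/10 = 11/2 = 5.5.
applesauce: 5 tbsp × 11/2 × 15 mL/tbsp = 412.5 mL
rolled oats: 0.25 cup × 11/2 × 90 g/cup ÷ 1000 g/kg ≈ 0.1 kg
cocoa powder: 10 tbsp × 11/2 ÷ 16 tbsp/cup × 85 g/cup ≈ 292.2 g
powdered sugar: 150 g × 11/2 ÷ 120 g/cup × 16 tbsp/cup = 110.0 tbsp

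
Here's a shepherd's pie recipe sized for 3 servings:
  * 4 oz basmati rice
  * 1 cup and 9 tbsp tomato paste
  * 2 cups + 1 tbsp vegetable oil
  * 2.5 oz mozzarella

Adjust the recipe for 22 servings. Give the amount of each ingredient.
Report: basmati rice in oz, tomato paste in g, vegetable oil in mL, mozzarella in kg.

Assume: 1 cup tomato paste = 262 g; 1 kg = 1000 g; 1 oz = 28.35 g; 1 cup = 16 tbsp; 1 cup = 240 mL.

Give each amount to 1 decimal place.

Scaling factor: 22/3.
basmati rice: 4 oz × 22/3 ≈ 29.3 oz
tomato paste: (1 cup + 9 tbsp = 1.5625 cup) × 22/3 × 262 g/cup ≈ 3002.1 g
vegetable oil: (2 cup + 1 tbsp = 2.0625 cup) × 22/3 × 240 mL/cup = 3630.0 mL
mozzarella: 2.5 oz × 22/3 × 28.35 g/oz ÷ 1000 g/kg ≈ 0.5 kg

basmati rice: 29.3 oz; tomato paste: 3002.1 g; vegetable oil: 3630.0 mL; mozzarella: 0.5 kg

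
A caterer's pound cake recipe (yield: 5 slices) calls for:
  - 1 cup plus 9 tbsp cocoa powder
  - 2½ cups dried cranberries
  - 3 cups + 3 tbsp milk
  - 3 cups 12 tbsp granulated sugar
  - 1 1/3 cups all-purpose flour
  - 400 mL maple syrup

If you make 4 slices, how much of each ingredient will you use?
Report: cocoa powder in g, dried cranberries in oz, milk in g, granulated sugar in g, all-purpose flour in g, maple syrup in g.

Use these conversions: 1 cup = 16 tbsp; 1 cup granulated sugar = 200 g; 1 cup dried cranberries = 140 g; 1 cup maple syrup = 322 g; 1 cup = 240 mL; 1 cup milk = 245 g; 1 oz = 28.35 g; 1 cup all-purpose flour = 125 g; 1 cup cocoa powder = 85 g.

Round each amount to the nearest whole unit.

cocoa powder: 106 g; dried cranberries: 10 oz; milk: 625 g; granulated sugar: 600 g; all-purpose flour: 133 g; maple syrup: 429 g

Scaling factor: 4/5 = 0.8.
cocoa powder: (1 cup + 9 tbsp = 1.5625 cup) × 4/5 × 85 g/cup ≈ 106 g
dried cranberries: 2.5 cup × 4/5 × 140 g/cup ÷ 28.35 g/oz ≈ 10 oz
milk: (3 cup + 3 tbsp = 3.1875 cup) × 4/5 × 245 g/cup ≈ 625 g
granulated sugar: (3 cup + 12 tbsp = 3.75 cup) × 4/5 × 200 g/cup = 600 g
all-purpose flour: 4/3 cup × 4/5 × 125 g/cup ≈ 133 g
maple syrup: 400 mL × 4/5 ÷ 240 mL/cup × 322 g/cup ≈ 429 g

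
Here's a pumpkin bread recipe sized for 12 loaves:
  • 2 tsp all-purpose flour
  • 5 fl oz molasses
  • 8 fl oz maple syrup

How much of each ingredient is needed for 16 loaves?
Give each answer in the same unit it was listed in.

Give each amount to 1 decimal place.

Scaling factor: 16/12 = 4/3.
all-purpose flour: 2 tsp × 4/3 ≈ 2.7 tsp
molasses: 5 fl oz × 4/3 ≈ 6.7 fl oz
maple syrup: 8 fl oz × 4/3 ≈ 10.7 fl oz

all-purpose flour: 2.7 tsp; molasses: 6.7 fl oz; maple syrup: 10.7 fl oz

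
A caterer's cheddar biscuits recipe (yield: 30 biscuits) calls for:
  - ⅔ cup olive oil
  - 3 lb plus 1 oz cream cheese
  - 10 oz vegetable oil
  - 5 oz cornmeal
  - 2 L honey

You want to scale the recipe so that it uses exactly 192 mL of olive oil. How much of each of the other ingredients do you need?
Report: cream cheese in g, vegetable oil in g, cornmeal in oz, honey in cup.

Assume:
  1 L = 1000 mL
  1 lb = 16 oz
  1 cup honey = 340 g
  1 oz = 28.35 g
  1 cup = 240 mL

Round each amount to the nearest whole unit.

cream cheese: 1667 g; vegetable oil: 340 g; cornmeal: 6 oz; honey: 10 cup

The original recipe has 160 mL of olive oil, so the scaling factor is 192 ÷ 160 = 6/5 = 1.2.
cream cheese: (3 lb + 1 oz = 3.0625 lb) × 6/5 × 16 oz/lb × 28.35 g/oz ≈ 1667 g
vegetable oil: 10 oz × 6/5 × 28.35 g/oz ≈ 340 g
cornmeal: 5 oz × 6/5 = 6 oz
honey: 2 L × 6/5 × 1000 mL/L ÷ 240 mL/cup = 10 cup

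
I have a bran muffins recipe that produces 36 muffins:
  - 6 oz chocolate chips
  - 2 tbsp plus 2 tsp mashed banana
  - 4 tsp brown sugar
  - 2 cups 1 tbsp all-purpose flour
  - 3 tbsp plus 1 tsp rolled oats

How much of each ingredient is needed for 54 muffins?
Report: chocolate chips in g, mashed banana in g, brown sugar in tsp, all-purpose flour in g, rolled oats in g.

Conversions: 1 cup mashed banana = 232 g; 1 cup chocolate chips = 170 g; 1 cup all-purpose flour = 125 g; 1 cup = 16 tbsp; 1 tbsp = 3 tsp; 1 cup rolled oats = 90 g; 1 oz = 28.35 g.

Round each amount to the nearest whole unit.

Scaling factor: 54/36 = 3/2 = 1.5.
chocolate chips: 6 oz × 3/2 × 28.35 g/oz ≈ 255 g
mashed banana: (2 tbsp + 2 tsp = 8/3 tbsp) × 3/2 ÷ 16 tbsp/cup × 232 g/cup = 58 g
brown sugar: 4 tsp × 3/2 = 6 tsp
all-purpose flour: (2 cup + 1 tbsp = 2.0625 cup) × 3/2 × 125 g/cup ≈ 387 g
rolled oats: (3 tbsp + 1 tsp = 10/3 tbsp) × 3/2 ÷ 16 tbsp/cup × 90 g/cup ≈ 28 g

chocolate chips: 255 g; mashed banana: 58 g; brown sugar: 6 tsp; all-purpose flour: 387 g; rolled oats: 28 g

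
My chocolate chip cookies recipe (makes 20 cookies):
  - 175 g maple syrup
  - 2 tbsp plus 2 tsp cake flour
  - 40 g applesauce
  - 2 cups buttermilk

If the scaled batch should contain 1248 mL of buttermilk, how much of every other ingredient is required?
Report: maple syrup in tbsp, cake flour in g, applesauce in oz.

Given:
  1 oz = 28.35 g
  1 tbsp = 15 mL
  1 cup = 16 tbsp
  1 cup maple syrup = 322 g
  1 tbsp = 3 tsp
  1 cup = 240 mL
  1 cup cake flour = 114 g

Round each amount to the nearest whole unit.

The original recipe has 480 mL of buttermilk, so the scaling factor is 1248 ÷ 480 = 13/5 = 2.6.
maple syrup: 175 g × 13/5 ÷ 322 g/cup × 16 tbsp/cup ≈ 23 tbsp
cake flour: (2 tbsp + 2 tsp = 8/3 tbsp) × 13/5 ÷ 16 tbsp/cup × 114 g/cup ≈ 49 g
applesauce: 40 g × 13/5 ÷ 28.35 g/oz ≈ 4 oz

maple syrup: 23 tbsp; cake flour: 49 g; applesauce: 4 oz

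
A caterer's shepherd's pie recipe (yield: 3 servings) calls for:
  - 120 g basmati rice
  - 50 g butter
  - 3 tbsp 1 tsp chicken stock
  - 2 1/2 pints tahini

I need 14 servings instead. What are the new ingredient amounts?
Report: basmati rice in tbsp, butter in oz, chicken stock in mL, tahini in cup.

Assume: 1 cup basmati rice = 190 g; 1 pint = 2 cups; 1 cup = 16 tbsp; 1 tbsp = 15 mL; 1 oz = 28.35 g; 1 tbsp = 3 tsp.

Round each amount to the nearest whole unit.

basmati rice: 47 tbsp; butter: 8 oz; chicken stock: 233 mL; tahini: 23 cup

Scaling factor: 14/3.
basmati rice: 120 g × 14/3 ÷ 190 g/cup × 16 tbsp/cup ≈ 47 tbsp
butter: 50 g × 14/3 ÷ 28.35 g/oz ≈ 8 oz
chicken stock: (3 tbsp + 1 tsp = 10/3 tbsp) × 14/3 × 15 mL/tbsp ≈ 233 mL
tahini: 2.5 pint × 14/3 × 2 cup/pint ≈ 23 cup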